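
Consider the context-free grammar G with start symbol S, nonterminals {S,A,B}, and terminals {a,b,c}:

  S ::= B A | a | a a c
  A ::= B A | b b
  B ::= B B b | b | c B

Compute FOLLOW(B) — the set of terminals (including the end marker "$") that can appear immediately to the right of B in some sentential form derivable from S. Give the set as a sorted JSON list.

FIRST sets, iterate to fixpoint:
round 1:
  A via A→b b: +{b}
  B via B→b: +{b}
  B via B→c B: +{c}
  S via S→B A: +{b,c}
  S via S→a: +{a}
  S: {a,b,c}  A: {b}  B: {b,c}
round 2:
  A via A→B A: +{c}
  S: {a,b,c}  A: {b,c}  B: {b,c}
round 3: done
  S: {a,b,c}  A: {b,c}  B: {b,c}

FOLLOW iteration:
initialize: $ ∈ FOLLOW(S)
pass 1:
  A→B A: FOLLOW(B) ⊇ FIRST(A) = {b,c}; new: +{b,c}
  S→B A: FOLLOW(A) ⊇ FOLLOW(S) ⊇ {$}; new: +{$}
  FOLLOW[S]={$}  FOLLOW[A]={$}  FOLLOW[B]={b,c}
pass 2: (stable)
  FOLLOW[S]={$}  FOLLOW[A]={$}  FOLLOW[B]={b,c}

FOLLOW(B) = ["b", "c"]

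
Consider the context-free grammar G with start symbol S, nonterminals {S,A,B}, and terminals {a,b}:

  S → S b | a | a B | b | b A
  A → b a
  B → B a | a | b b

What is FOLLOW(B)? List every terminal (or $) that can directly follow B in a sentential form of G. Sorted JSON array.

FIRST sets, iterate to fixpoint:
pass 1:
  A via A→b a: +{b}
  B via B→a: +{a}
  B via B→b b: +{b}
  S via S→a: +{a}
  S via S→b: +{b}
  S: {a,b}  A: {b}  B: {a,b}
pass 2: (no change)
  S: {a,b}  A: {b}  B: {a,b}

Compute FOLLOW by fixpoint:
FOLLOW(S) := {$}
iter 1:
  B→B a: FOLLOW(B) ⊇ FIRST(a) = {a}; new: +{a}
  S→S b: FOLLOW(S) ⊇ FIRST(b) = {b}; new: +{b}
  S→a B: FOLLOW(B) ⊇ FOLLOW(S) ⊇ {$,b}; new: +{$,b}
  S→b A: FOLLOW(A) ⊇ FOLLOW(S) ⊇ {$,b}; new: +{$,b}
  FOLLOW(S)={$,b}  FOLLOW(A)={$,b}  FOLLOW(B)={$,a,b}
iter 2: — fixpoint
  FOLLOW(S)={$,b}  FOLLOW(A)={$,b}  FOLLOW(B)={$,a,b}

FOLLOW(B) = ["$", "a", "b"]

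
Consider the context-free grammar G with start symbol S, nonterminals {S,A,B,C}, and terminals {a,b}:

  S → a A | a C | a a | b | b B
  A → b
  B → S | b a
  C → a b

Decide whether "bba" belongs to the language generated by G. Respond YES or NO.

CNF form of G:
  S -> T0 A | T0 C | T0 T0 | T1 B | b
  A -> b
  B -> T0 A | T0 C | T0 T0 | T1 B | T1 T0 | b
  C -> T0 T1
  T0 -> a
  T1 -> b

CYK table (by increasing span):
  cell(0,0) b: {A,B,S,T1}  orig:{A,B,S}
  cell(1,1) b: {A,B,S,T1}  orig:{A,B,S}
  cell(2,2) a: {T0}  orig:{}
  cell(0,1) bb: {B,S}
  cell(1,2) ba: {B}
  cell(0,2) bba: {B,S}

S ∈ T[0,2] ⇒ YES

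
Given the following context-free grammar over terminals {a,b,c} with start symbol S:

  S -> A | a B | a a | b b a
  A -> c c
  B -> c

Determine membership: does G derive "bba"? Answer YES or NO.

Convert to CNF:
  S -> T0 T0 | T1 B | T1 T1 | T2 X3
  A -> T0 T0
  B -> c
  T0 -> c
  T1 -> a
  T2 -> b
  X3 -> T2 T1

CYK table (by increasing span):
  [0..0]={T2}  "b"  orig:{}
  [1..1]={T2}  "b"  orig:{}
  [2..2]={T1}  "a"  orig:{}
  [0..1]=∅  "bb"
  [1..2]={X3}  "ba"  orig:{}
  [0..2]={S}  "bba"

S ∈ T[0,2] ⇒ YES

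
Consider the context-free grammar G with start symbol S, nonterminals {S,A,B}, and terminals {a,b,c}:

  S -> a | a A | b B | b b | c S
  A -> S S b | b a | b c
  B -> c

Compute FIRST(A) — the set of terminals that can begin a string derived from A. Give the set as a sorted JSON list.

FIRST sets, iterate to fixpoint:
pass 1:
  A via A→b a: +{b}
  B via B→c: +{c}
  S via S→a: +{a}
  S via S→b B: +{b}
  S via S→c S: +{c}
  FIRST[S]={a,b,c}  FIRST[A]={b}  FIRST[B]={c}
pass 2:
  A via A→S S b: +{a,c}
  FIRST[S]={a,b,c}  FIRST[A]={a,b,c}  FIRST[B]={c}
pass 3: (stable)
  FIRST[S]={a,b,c}  FIRST[A]={a,b,c}  FIRST[B]={c}

FIRST(A) = ["a", "b", "c"]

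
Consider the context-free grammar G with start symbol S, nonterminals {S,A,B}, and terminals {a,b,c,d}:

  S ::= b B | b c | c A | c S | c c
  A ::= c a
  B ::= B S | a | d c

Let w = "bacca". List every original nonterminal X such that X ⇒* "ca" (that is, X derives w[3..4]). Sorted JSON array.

CNF form of G:
  S -> T0 A | T0 S | T0 T0 | T3 B | T3 T0
  A -> T0 T1
  B -> B S | T2 T0 | a
  T0 -> c
  T1 -> a
  T2 -> d
  T3 -> b

Fill CYK table bottom-up, restricted to cells inside w[3..4]:
  [3..3]={T0}  "c"  orig:{}
  [4..4]={B,T1}  "a"  orig:{B}
  [3..4]={A}  "ca"

Original NTs in T[3,4] deriving "ca": ["A"]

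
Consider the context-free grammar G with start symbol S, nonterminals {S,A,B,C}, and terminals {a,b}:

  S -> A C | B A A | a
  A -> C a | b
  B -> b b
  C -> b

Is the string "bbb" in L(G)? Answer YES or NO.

CNF form of G:
  S -> A C | B X2 | a
  A -> C T0 | b
  B -> T1 T1
  C -> b
  T0 -> a
  T1 -> b
  X2 -> A A

CYK table (by increasing span):
  T[0,0] 'b' = {A,C,T1}  orig:{A,C}
  T[1,1] 'b' = {A,C,T1}  orig:{A,C}
  T[2,2] 'b' = {A,C,T1}  orig:{A,C}
  T[0,1] 'bb' = {B,S,X2}  orig:{B,S}
  T[1,2] 'bb' = {B,S,X2}  orig:{B,S}
  T[0,2] 'bbb' = ∅

S ∉ T[0,2] ⇒ NO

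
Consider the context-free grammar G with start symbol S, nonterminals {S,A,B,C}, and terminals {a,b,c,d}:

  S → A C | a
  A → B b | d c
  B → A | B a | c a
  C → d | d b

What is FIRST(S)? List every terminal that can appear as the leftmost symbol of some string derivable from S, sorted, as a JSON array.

Compute FIRST by fixpoint:
[1]
  A via A→d c: +{d}
  B via B→A: +{d}
  B via B→c a: +{c}
  C via C→d: +{d}
  S via S→A C: +{d}
  S via S→a: +{a}
  FIRST(S)={a,d}  FIRST(A)={d}  FIRST(B)={c,d}  FIRST(C)={d}
[2]
  A via A→B b: +{c}
  S via S→A C: +{c}
  FIRST(S)={a,c,d}  FIRST(A)={c,d}  FIRST(B)={c,d}  FIRST(C)={d}
[3] — fixpoint
  FIRST(S)={a,c,d}  FIRST(A)={c,d}  FIRST(B)={c,d}  FIRST(C)={d}

FIRST(S) = ["a", "c", "d"]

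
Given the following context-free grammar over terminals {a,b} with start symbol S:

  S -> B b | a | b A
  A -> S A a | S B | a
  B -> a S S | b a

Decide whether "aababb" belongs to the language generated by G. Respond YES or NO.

CNF form of G:
  S -> B T1 | T1 A | a
  A -> S B | S X2 | a
  B -> T0 X3 | T1 T0
  T0 -> a
  T1 -> b
  X2 -> A T0
  X3 -> S S

CYK table (by increasing span):
  [0..0]={A,S,T0}  "a"  orig:{A,S}
  [1..1]={A,S,T0}  "a"  orig:{A,S}
  [2..2]={T1}  "b"  orig:{}
  [3..3]={A,S,T0}  "a"  orig:{A,S}
  [4..4]={T1}  "b"  orig:{}
  [5..5]={T1}  "b"  orig:{}
  [0..1]={X2,X3}  "aa"  orig:{}
  [1..2]=∅  "ab"
  [2..3]={B,S}  "ba"
  [3..4]=∅  "ab"
  [4..5]=∅  "bb"
  [0..2]=∅  "aab"
  [1..3]={A,X3}  "aba"  orig:{A}
  [2..4]={S}  "bab"
  [3..5]=∅  "abb"
  [0..3]={B}  "aaba"
  [1..4]={X3}  "abab"  orig:{}
  [2..5]=∅  "babb"
  [0..4]={B,S}  "aabab"
  [1..5]=∅  "ababb"
  [0..5]={S}  "aababb"

S ∈ T[0,5] ⇒ YES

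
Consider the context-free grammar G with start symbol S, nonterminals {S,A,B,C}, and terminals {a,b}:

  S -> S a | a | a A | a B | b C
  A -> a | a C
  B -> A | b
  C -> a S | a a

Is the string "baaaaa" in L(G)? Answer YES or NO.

CNF form of G:
  S -> S T0 | T0 A | T0 B | T1 C | a
  A -> T0 C | a
  B -> T0 C | a | b
  C -> T0 S | T0 T0
  T0 -> a
  T1 -> b

CYK fill:
  T[0,0] 'b' = {B,T1}  orig:{B}
  T[1,1] 'a' = {A,B,S,T0}  orig:{A,B,S}
  T[2,2] 'a' = {A,B,S,T0}  orig:{A,B,S}
  T[3,3] 'a' = {A,B,S,T0}  orig:{A,B,S}
  T[4,4] 'a' = {A,B,S,T0}  orig:{A,B,S}
  T[5,5] 'a' = {A,B,S,T0}  orig:{A,B,S}
  T[0,1] 'ba' = ∅
  T[1,2] 'aa' = {C,S}
  T[2,3] 'aa' = {C,S}
  T[3,4] 'aa' = {C,S}
  T[4,5] 'aa' = {C,S}
  T[0,2] 'baa' = {S}
  T[1,3] 'aaa' = {A,B,C,S}
  T[2,4] 'aaa' = {A,B,C,S}
  T[3,5] 'aaa' = {A,B,C,S}
  T[0,3] 'baaa' = {S}
  T[1,4] 'aaaa' = {A,B,C,S}
  T[2,5] 'aaaa' = {A,B,C,S}
  T[0,4] 'baaaa' = {S}
  T[1,5] 'aaaaa' = {A,B,C,S}
  T[0,5] 'baaaaa' = {S}

S ∈ T[0,5] ⇒ YES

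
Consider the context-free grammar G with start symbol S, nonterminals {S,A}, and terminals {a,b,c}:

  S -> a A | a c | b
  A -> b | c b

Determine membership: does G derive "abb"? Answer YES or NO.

CNF form of G:
  S -> T2 A | T2 T0 | b
  A -> T0 T1 | b
  T0 -> c
  T1 -> b
  T2 -> a

Fill CYK table bottom-up:
  cell(0,0) a: {T2}  orig:{}
  cell(1,1) b: {A,S,T1}  orig:{A,S}
  cell(2,2) b: {A,S,T1}  orig:{A,S}
  cell(0,1) ab: {S}
  cell(1,2) bb: ∅
  cell(0,2) abb: ∅

S ∉ T[0,2] ⇒ NO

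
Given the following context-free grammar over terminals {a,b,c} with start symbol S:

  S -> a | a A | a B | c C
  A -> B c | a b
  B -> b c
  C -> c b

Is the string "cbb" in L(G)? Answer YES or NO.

CNF form of G:
  S -> T0 C | T1 A | T1 B | a
  A -> B T0 | T1 T2
  B -> T2 T0
  C -> T0 T2
  T0 -> c
  T1 -> a
  T2 -> b

CYK table (by increasing span):
  T[0,0] 'c' = {T0}  orig:{}
  T[1,1] 'b' = {T2}  orig:{}
  T[2,2] 'b' = {T2}  orig:{}
  T[0,1] 'cb' = {C}
  T[1,2] 'bb' = ∅
  T[0,2] 'cbb' = ∅

S ∉ T[0,2] ⇒ NO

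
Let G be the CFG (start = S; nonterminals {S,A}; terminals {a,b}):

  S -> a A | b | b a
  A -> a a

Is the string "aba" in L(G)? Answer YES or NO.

Convert to CNF:
  S -> T0 A | T1 T0 | b
  A -> T0 T0
  T0 -> a
  T1 -> b

CYK table (by increasing span):
  T[0,0] 'a' = {T0}  orig:{}
  T[1,1] 'b' = {S,T1}  orig:{S}
  T[2,2] 'a' = {T0}  orig:{}
  T[0,1] 'ab' = ∅
  T[1,2] 'ba' = {S}
  T[0,2] 'aba' = ∅

S ∉ T[0,2] ⇒ NO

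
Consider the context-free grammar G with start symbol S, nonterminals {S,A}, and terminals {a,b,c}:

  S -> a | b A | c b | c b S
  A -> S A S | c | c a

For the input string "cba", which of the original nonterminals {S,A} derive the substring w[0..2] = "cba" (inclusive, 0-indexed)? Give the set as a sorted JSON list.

Convert to CNF:
  S -> T0 T2 | T0 X4 | T2 A | a
  A -> S X3 | T0 T1 | c
  T0 -> c
  T1 -> a
  T2 -> b
  X3 -> A S
  X4 -> T2 S

CYK fill, restricted to cells inside w[0..2]:
  T[0,0] 'c' = {A,T0}  orig:{A}
  T[1,1] 'b' = {T2}  orig:{}
  T[2,2] 'a' = {S,T1}  orig:{S}
  T[0,1] 'cb' = {S}
  T[1,2] 'ba' = {X4}  orig:{}
  T[0,2] 'cba' = {S}

Original NTs in T[0,2] deriving "cba": ["S"]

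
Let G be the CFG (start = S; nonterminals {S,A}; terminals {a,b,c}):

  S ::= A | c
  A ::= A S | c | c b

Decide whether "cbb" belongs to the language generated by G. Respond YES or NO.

Convert to CNF:
  S -> A S | T0 T1 | c
  A -> A S | T0 T1 | c
  T0 -> c
  T1 -> b

CYK table (by increasing span):
  T[0,0] 'c' = {A,S,T0}  orig:{A,S}
  T[1,1] 'b' = {T1}  orig:{}
  T[2,2] 'b' = {T1}  orig:{}
  T[0,1] 'cb' = {A,S}
  T[1,2] 'bb' = ∅
  T[0,2] 'cbb' = ∅

S ∉ T[0,2] ⇒ NO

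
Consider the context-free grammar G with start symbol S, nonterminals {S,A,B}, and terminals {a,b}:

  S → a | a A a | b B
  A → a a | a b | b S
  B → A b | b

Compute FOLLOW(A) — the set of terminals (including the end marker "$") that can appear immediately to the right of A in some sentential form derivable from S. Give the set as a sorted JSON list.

FIRST iteration:
[1]
  A via A→a a: +{a}
  A via A→b S: +{b}
  B via B→A b: +{a,b}
  S via S→a: +{a}
  S via S→b B: +{b}
  FIRST(S)={a,b}  FIRST(A)={a,b}  FIRST(B)={a,b}
[2] — fixpoint
  FIRST(S)={a,b}  FIRST(A)={a,b}  FIRST(B)={a,b}

FOLLOW sets:
FOLLOW(S) := {$}
pass 1:
  B→A b: FOLLOW(A) ⊇ FIRST(b) = {b}; new: +{b}
  S→a A a: FOLLOW(A) ⊇ FIRST(a) = {a}; new: +{a}
  S→b B: FOLLOW(B) ⊇ FOLLOW(S) ⊇ {$}; new: +{$}
  S: {$}  A: {a,b}  B: {$}
pass 2:
  A→b S: FOLLOW(S) ⊇ FOLLOW(A) ⊇ {a,b}; new: +{a,b}
  S→b B: FOLLOW(B) ⊇ FOLLOW(S) ⊇ {$,a,b}; new: +{a,b}
  S: {$,a,b}  A: {a,b}  B: {$,a,b}
pass 3: (stable)
  S: {$,a,b}  A: {a,b}  B: {$,a,b}

FOLLOW(A) = ["a", "b"]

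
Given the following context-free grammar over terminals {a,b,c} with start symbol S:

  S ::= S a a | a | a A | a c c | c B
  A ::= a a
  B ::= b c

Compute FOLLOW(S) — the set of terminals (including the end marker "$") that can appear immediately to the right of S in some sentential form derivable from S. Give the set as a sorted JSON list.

FIRST sets, iterate to fixpoint:
round 1:
  A via A→a a: +{a}
  B via B→b c: +{b}
  S via S→a: +{a}
  S via S→c B: +{c}
  S: {a,c}  A: {a}  B: {b}
round 2: done
  S: {a,c}  A: {a}  B: {b}

FOLLOW sets:
FOLLOW(S) := {$}
iter 1:
  S→S a a: FOLLOW(S) ⊇ FIRST(a) = {a}; new: +{a}
  S→a A: FOLLOW(A) ⊇ FOLLOW(S) ⊇ {$,a}; new: +{$,a}
  S→c B: FOLLOW(B) ⊇ FOLLOW(S) ⊇ {$,a}; new: +{$,a}
  FOLLOW[S]={$,a}  FOLLOW[A]={$,a}  FOLLOW[B]={$,a}
iter 2: — fixpoint
  FOLLOW[S]={$,a}  FOLLOW[A]={$,a}  FOLLOW[B]={$,a}

FOLLOW(S) = ["$", "a"]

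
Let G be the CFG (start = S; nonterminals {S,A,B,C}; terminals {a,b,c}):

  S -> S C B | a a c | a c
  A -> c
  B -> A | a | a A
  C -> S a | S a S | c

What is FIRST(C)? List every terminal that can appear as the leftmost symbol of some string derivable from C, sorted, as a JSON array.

FIRST iteration:
[1]
  A via A→c: +{c}
  B via B→A: +{c}
  B via B→a: +{a}
  C via C→c: +{c}
  S via S→a a c: +{a}
  FIRST[S]={a}  FIRST[A]={c}  FIRST[B]={a,c}  FIRST[C]={c}
[2]
  C via C→S a: +{a}
  FIRST[S]={a}  FIRST[A]={c}  FIRST[B]={a,c}  FIRST[C]={a,c}
[3] (no change)
  FIRST[S]={a}  FIRST[A]={c}  FIRST[B]={a,c}  FIRST[C]={a,c}

FIRST(C) = ["a", "c"]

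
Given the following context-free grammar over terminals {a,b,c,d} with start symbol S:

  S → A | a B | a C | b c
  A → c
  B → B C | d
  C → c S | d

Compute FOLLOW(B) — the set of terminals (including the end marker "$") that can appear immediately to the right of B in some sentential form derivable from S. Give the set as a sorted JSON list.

FIRST sets, iterate to fixpoint:
pass 1:
  A via A→c: +{c}
  B via B→d: +{d}
  C via C→c S: +{c}
  C via C→d: +{d}
  S via S→A: +{c}
  S via S→a B: +{a}
  S via S→b c: +{b}
  FIRST[S]={a,b,c}  FIRST[A]={c}  FIRST[B]={d}  FIRST[C]={c,d}
pass 2: (stable)
  FIRST[S]={a,b,c}  FIRST[A]={c}  FIRST[B]={d}  FIRST[C]={c,d}

FOLLOW sets:
initialize: $ ∈ FOLLOW(S)
pass 1:
  B→B C: FOLLOW(B) ⊇ FIRST(C) = {c,d}; new: +{c,d}
  B→B C: FOLLOW(C) ⊇ FOLLOW(B) ⊇ {c,d}; new: +{c,d}
  C→c S: FOLLOW(S) ⊇ FOLLOW(C) ⊇ {c,d}; new: +{c,d}
  S→A: FOLLOW(A) ⊇ FOLLOW(S) ⊇ {$,c,d}; new: +{$,c,d}
  S→a B: FOLLOW(B) ⊇ FOLLOW(S) ⊇ {$,c,d}; new: +{$}
  S→a C: FOLLOW(C) ⊇ FOLLOW(S) ⊇ {$,c,d}; new: +{$}
  FOLLOW(S)={$,c,d}  FOLLOW(A)={$,c,d}  FOLLOW(B)={$,c,d}  FOLLOW(C)={$,c,d}
pass 2: done
  FOLLOW(S)={$,c,d}  FOLLOW(A)={$,c,d}  FOLLOW(B)={$,c,d}  FOLLOW(C)={$,c,d}

FOLLOW(B) = ["$", "c", "d"]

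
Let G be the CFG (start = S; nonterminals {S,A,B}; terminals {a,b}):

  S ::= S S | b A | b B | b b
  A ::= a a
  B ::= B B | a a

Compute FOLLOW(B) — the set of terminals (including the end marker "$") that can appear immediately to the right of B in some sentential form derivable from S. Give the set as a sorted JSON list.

Compute FIRST by fixpoint:
pass 1:
  A via A→a a: +{a}
  B via B→a a: +{a}
  S via S→b A: +{b}
  S: {b}  A: {a}  B: {a}
pass 2: — fixpoint
  S: {b}  A: {a}  B: {a}

FOLLOW sets:
seed FOLLOW(S) with $
round 1:
  B→B B: FOLLOW(B) ⊇ FIRST(B) = {a}; new: +{a}
  S→S S: FOLLOW(S) ⊇ FIRST(S) = {b}; new: +{b}
  S→b A: FOLLOW(A) ⊇ FOLLOW(S) ⊇ {$,b}; new: +{$,b}
  S→b B: FOLLOW(B) ⊇ FOLLOW(S) ⊇ {$,b}; new: +{$,b}
  S: {$,b}  A: {$,b}  B: {$,a,b}
round 2: done
  S: {$,b}  A: {$,b}  B: {$,a,b}

FOLLOW(B) = ["$", "a", "b"]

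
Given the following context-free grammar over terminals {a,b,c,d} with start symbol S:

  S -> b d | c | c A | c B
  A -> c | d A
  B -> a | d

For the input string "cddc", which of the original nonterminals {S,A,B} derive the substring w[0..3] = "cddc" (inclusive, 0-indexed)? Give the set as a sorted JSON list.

CNF form of G:
  S -> T1 T0 | T2 A | T2 B | c
  A -> T0 A | c
  B -> a | d
  T0 -> d
  T1 -> b
  T2 -> c

Fill CYK table bottom-up, restricted to cells inside w[0..3]:
  [0..0]={A,S,T2}  "c"  orig:{A,S}
  [1..1]={B,T0}  "d"  orig:{B}
  [2..2]={B,T0}  "d"  orig:{B}
  [3..3]={A,S,T2}  "c"  orig:{A,S}
  [0..1]={S}  "cd"
  [1..2]=∅  "dd"
  [2..3]={A}  "dc"
  [0..2]=∅  "cdd"
  [1..3]={A}  "ddc"
  [0..3]={S}  "cddc"

Original NTs in T[0,3] deriving "cddc": ["S"]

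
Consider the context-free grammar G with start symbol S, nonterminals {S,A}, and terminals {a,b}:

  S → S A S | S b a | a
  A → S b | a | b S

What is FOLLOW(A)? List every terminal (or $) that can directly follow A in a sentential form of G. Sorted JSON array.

Compute FIRST by fixpoint:
round 1:
  A via A→a: +{a}
  A via A→b S: +{b}
  S via S→a: +{a}
  FIRST(S)={a}  FIRST(A)={a,b}
round 2: done
  FIRST(S)={a}  FIRST(A)={a,b}

FOLLOW iteration:
seed FOLLOW(S) with $
[1]
  A→S b: FOLLOW(S) ⊇ FIRST(b) = {b}; new: +{b}
  S→S A S: FOLLOW(S) ⊇ FIRST(A) = {a,b}; new: +{a}
  S→S A S: FOLLOW(A) ⊇ FIRST(S) = {a}; new: +{a}
  S: {$,a,b}  A: {a}
[2] (no change)
  S: {$,a,b}  A: {a}

FOLLOW(A) = ["a"]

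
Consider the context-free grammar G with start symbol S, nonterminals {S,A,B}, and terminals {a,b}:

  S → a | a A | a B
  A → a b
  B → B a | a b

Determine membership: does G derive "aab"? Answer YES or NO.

CNF form of G:
  S -> T0 A | T0 B | a
  A -> T0 T1
  B -> B T0 | T0 T1
  T0 -> a
  T1 -> b

CYK table (by increasing span):
  cell(0,0) a: {S,T0}  orig:{S}
  cell(1,1) a: {S,T0}  orig:{S}
  cell(2,2) b: {T1}  orig:{}
  cell(0,1) aa: ∅
  cell(1,2) ab: {A,B}
  cell(0,2) aab: {S}

S ∈ T[0,2] ⇒ YES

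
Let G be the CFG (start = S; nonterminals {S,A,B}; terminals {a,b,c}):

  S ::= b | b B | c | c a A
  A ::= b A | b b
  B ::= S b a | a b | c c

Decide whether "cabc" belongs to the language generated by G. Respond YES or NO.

Convert to CNF:
  S -> T0 B | T2 X4 | b | c
  A -> T0 A | T0 T0
  B -> S X3 | T1 T0 | T2 T2
  T0 -> b
  T1 -> a
  T2 -> c
  X3 -> T0 T1
  X4 -> T1 A

Fill CYK table bottom-up:
  cell(0,0) c: {S,T2}  orig:{S}
  cell(1,1) a: {T1}  orig:{}
  cell(2,2) b: {S,T0}  orig:{S}
  cell(3,3) c: {S,T2}  orig:{S}
  cell(0,1) ca: ∅
  cell(1,2) ab: {B}
  cell(2,3) bc: ∅
  cell(0,2) cab: ∅
  cell(1,3) abc: ∅
  cell(0,3) cabc: ∅

S ∉ T[0,3] ⇒ NO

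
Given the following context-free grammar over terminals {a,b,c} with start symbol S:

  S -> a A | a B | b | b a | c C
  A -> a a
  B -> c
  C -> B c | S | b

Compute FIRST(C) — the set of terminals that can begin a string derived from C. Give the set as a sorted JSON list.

FIRST sets, iterate to fixpoint:
[1]
  A via A→a a: +{a}
  B via B→c: +{c}
  C via C→B c: +{c}
  C via C→b: +{b}
  S via S→a A: +{a}
  S via S→b: +{b}
  S via S→c C: +{c}
  S: {a,b,c}  A: {a}  B: {c}  C: {b,c}
[2]
  C via C→S: +{a}
  S: {a,b,c}  A: {a}  B: {c}  C: {a,b,c}
[3] (stable)
  S: {a,b,c}  A: {a}  B: {c}  C: {a,b,c}

FIRST(C) = ["a", "b", "c"]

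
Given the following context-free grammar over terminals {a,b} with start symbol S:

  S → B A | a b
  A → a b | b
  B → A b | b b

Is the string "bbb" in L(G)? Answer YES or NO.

Convert to CNF:
  S -> B A | T0 T1
  A -> T0 T1 | b
  B -> A T1 | T1 T1
  T0 -> a
  T1 -> b

CYK fill:
  cell(0,0) b: {A,T1}  orig:{A}
  cell(1,1) b: {A,T1}  orig:{A}
  cell(2,2) b: {A,T1}  orig:{A}
  cell(0,1) bb: {B}
  cell(1,2) bb: {B}
  cell(0,2) bbb: {S}

S ∈ T[0,2] ⇒ YES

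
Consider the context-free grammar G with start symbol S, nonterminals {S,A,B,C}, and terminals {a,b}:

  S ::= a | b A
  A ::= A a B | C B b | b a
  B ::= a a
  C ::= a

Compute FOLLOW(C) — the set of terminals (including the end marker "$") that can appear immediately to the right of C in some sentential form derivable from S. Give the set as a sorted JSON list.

Compute FIRST by fixpoint:
round 1:
  A via A→b a: +{b}
  B via B→a a: +{a}
  C via C→a: +{a}
  S via S→a: +{a}
  S via S→b A: +{b}
  FIRST(S)={a,b}  FIRST(A)={b}  FIRST(B)={a}  FIRST(C)={a}
round 2:
  A via A→C B b: +{a}
  FIRST(S)={a,b}  FIRST(A)={a,b}  FIRST(B)={a}  FIRST(C)={a}
round 3: (no change)
  FIRST(S)={a,b}  FIRST(A)={a,b}  FIRST(B)={a}  FIRST(C)={a}

FOLLOW sets:
FOLLOW(S) := {$}
iter 1:
  A→A a B: FOLLOW(A) ⊇ FIRST(a) = {a}; new: +{a}
  A→A a B: FOLLOW(B) ⊇ FOLLOW(A) ⊇ {a}; new: +{a}
  A→C B b: FOLLOW(C) ⊇ FIRST(B) = {a}; new: +{a}
  A→C B b: FOLLOW(B) ⊇ FIRST(b) = {b}; new: +{b}
  S→b A: FOLLOW(A) ⊇ FOLLOW(S) ⊇ {$}; new: +{$}
  FOLLOW(S)={$}  FOLLOW(A)={$,a}  FOLLOW(B)={a,b}  FOLLOW(C)={a}
iter 2:
  A→A a B: FOLLOW(B) ⊇ FOLLOW(A) ⊇ {$,a}; new: +{$}
  FOLLOW(S)={$}  FOLLOW(A)={$,a}  FOLLOW(B)={$,a,b}  FOLLOW(C)={a}
iter 3: (stable)
  FOLLOW(S)={$}  FOLLOW(A)={$,a}  FOLLOW(B)={$,a,b}  FOLLOW(C)={a}

FOLLOW(C) = ["a"]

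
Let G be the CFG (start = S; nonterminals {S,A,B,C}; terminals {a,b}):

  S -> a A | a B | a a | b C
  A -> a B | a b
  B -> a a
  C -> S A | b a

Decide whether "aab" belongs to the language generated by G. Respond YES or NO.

Convert to CNF:
  S -> T0 A | T0 B | T0 T0 | T1 C
  A -> T0 B | T0 T1
  B -> T0 T0
  C -> S A | T1 T0
  T0 -> a
  T1 -> b

CYK fill:
  [0..0]={T0}  "a"  orig:{}
  [1..1]={T0}  "a"  orig:{}
  [2..2]={T1}  "b"  orig:{}
  [0..1]={B,S}  "aa"
  [1..2]={A}  "ab"
  [0..2]={S}  "aab"

S ∈ T[0,2] ⇒ YES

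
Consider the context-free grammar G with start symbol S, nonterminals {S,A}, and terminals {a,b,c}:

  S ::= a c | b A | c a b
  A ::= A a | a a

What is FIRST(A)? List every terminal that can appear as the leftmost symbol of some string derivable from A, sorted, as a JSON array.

FIRST sets, iterate to fixpoint:
pass 1:
  A via A→a a: +{a}
  S via S→a c: +{a}
  S via S→b A: +{b}
  S via S→c a b: +{c}
  FIRST[S]={a,b,c}  FIRST[A]={a}
pass 2: (stable)
  FIRST[S]={a,b,c}  FIRST[A]={a}

FIRST(A) = ["a"]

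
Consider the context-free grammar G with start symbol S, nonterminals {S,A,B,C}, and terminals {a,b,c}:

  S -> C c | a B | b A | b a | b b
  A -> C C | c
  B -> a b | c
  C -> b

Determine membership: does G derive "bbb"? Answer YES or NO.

CNF form of G:
  S -> C T2 | T0 B | T1 A | T1 T0 | T1 T1
  A -> C C | c
  B -> T0 T1 | c
  C -> b
  T0 -> a
  T1 -> b
  T2 -> c

Fill CYK table bottom-up:
  [0..0]={C,T1}  "b"  orig:{C}
  [1..1]={C,T1}  "b"  orig:{C}
  [2..2]={C,T1}  "b"  orig:{C}
  [0..1]={A,S}  "bb"
  [1..2]={A,S}  "bb"
  [0..2]={S}  "bbb"

S ∈ T[0,2] ⇒ YES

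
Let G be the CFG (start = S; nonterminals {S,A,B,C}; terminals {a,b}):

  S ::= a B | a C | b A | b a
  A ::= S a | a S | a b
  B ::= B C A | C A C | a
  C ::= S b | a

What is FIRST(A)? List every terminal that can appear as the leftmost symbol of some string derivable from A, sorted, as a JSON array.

FIRST iteration:
[1]
  A via A→a S: +{a}
  B via B→a: +{a}
  C via C→a: +{a}
  S via S→a B: +{a}
  S via S→b A: +{b}
  FIRST[S]={a,b}  FIRST[A]={a}  FIRST[B]={a}  FIRST[C]={a}
[2]
  A via A→S a: +{b}
  C via C→S b: +{b}
  FIRST[S]={a,b}  FIRST[A]={a,b}  FIRST[B]={a}  FIRST[C]={a,b}
[3]
  B via B→C A C: +{b}
  FIRST[S]={a,b}  FIRST[A]={a,b}  FIRST[B]={a,b}  FIRST[C]={a,b}
[4] (stable)
  FIRST[S]={a,b}  FIRST[A]={a,b}  FIRST[B]={a,b}  FIRST[C]={a,b}

FIRST(A) = ["a", "b"]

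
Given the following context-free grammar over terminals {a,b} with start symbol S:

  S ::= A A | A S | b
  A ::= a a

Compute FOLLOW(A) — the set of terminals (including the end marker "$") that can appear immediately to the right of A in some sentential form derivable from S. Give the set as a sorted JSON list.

FIRST sets, iterate to fixpoint:
pass 1:
  A via A→a a: +{a}
  S via S→A A: +{a}
  S via S→b: +{b}
  FIRST[S]={a,b}  FIRST[A]={a}
pass 2: done
  FIRST[S]={a,b}  FIRST[A]={a}

FOLLOW sets:
FOLLOW(S) := {$}
iter 1:
  S→A A: FOLLOW(A) ⊇ FIRST(A) = {a}; new: +{a}
  S→A A: FOLLOW(A) ⊇ FOLLOW(S) ⊇ {$}; new: +{$}
  S→A S: FOLLOW(A) ⊇ FIRST(S) = {a,b}; new: +{b}
  FOLLOW[S]={$}  FOLLOW[A]={$,a,b}
iter 2: (stable)
  FOLLOW[S]={$}  FOLLOW[A]={$,a,b}

FOLLOW(A) = ["$", "a", "b"]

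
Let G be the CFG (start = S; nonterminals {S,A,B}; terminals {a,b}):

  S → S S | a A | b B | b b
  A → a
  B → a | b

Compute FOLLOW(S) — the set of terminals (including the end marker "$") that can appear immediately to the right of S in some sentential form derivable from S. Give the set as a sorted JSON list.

Compute FIRST by fixpoint:
iter 1:
  A via A→a: +{a}
  B via B→a: +{a}
  B via B→b: +{b}
  S via S→a A: +{a}
  S via S→b B: +{b}
  FIRST(S)={a,b}  FIRST(A)={a}  FIRST(B)={a,b}
iter 2: (stable)
  FIRST(S)={a,b}  FIRST(A)={a}  FIRST(B)={a,b}

FOLLOW iteration:
initialize: $ ∈ FOLLOW(S)
iter 1:
  S→S S: FOLLOW(S) ⊇ FIRST(S) = {a,b}; new: +{a,b}
  S→a A: FOLLOW(A) ⊇ FOLLOW(S) ⊇ {$,a,b}; new: +{$,a,b}
  S→b B: FOLLOW(B) ⊇ FOLLOW(S) ⊇ {$,a,b}; new: +{$,a,b}
  FOLLOW(S)={$,a,b}  FOLLOW(A)={$,a,b}  FOLLOW(B)={$,a,b}
iter 2: (no change)
  FOLLOW(S)={$,a,b}  FOLLOW(A)={$,a,b}  FOLLOW(B)={$,a,b}

FOLLOW(S) = ["$", "a", "b"]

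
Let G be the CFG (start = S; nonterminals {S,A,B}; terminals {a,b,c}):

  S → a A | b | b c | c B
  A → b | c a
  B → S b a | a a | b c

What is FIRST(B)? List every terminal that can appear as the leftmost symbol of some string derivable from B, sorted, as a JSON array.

FIRST iteration:
[1]
  A via A→b: +{b}
  A via A→c a: +{c}
  B via B→a a: +{a}
  B via B→b c: +{b}
  S via S→a A: +{a}
  S via S→b: +{b}
  S via S→c B: +{c}
  S: {a,b,c}  A: {b,c}  B: {a,b}
[2]
  B via B→S b a: +{c}
  S: {a,b,c}  A: {b,c}  B: {a,b,c}
[3] — fixpoint
  S: {a,b,c}  A: {b,c}  B: {a,b,c}

FIRST(B) = ["a", "b", "c"]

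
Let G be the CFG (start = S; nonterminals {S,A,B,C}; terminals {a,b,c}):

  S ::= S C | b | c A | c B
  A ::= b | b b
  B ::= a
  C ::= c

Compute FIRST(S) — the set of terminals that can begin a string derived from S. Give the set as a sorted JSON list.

FIRST sets, iterate to fixpoint:
iter 1:
  A via A→b: +{b}
  B via B→a: +{a}
  C via C→c: +{c}
  S via S→b: +{b}
  S via S→c A: +{c}
  FIRST[S]={b,c}  FIRST[A]={b}  FIRST[B]={a}  FIRST[C]={c}
iter 2: — fixpoint
  FIRST[S]={b,c}  FIRST[A]={b}  FIRST[B]={a}  FIRST[C]={c}

FIRST(S) = ["b", "c"]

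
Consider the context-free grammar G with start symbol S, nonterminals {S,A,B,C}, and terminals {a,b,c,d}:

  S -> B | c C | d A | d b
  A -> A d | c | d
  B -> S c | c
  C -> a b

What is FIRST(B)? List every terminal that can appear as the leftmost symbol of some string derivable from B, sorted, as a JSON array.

FIRST sets, iterate to fixpoint:
iter 1:
  A via A→c: +{c}
  A via A→d: +{d}
  B via B→c: +{c}
  C via C→a b: +{a}
  S via S→B: +{c}
  S via S→d A: +{d}
  FIRST(S)={c,d}  FIRST(A)={c,d}  FIRST(B)={c}  FIRST(C)={a}
iter 2:
  B via B→S c: +{d}
  FIRST(S)={c,d}  FIRST(A)={c,d}  FIRST(B)={c,d}  FIRST(C)={a}
iter 3: (no change)
  FIRST(S)={c,d}  FIRST(A)={c,d}  FIRST(B)={c,d}  FIRST(C)={a}

FIRST(B) = ["c", "d"]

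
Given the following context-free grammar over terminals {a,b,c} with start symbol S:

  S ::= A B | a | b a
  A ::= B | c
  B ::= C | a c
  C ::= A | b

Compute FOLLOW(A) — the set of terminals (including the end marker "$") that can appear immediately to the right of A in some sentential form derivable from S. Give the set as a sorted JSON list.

Compute FIRST by fixpoint:
[1]
  A via A→c: +{c}
  B via B→a c: +{a}
  C via C→A: +{c}
  C via C→b: +{b}
  S via S→A B: +{c}
  S via S→a: +{a}
  S via S→b a: +{b}
  S: {a,b,c}  A: {c}  B: {a}  C: {b,c}
[2]
  A via A→B: +{a}
  B via B→C: +{b,c}
  C via C→A: +{a}
  S: {a,b,c}  A: {a,c}  B: {a,b,c}  C: {a,b,c}
[3]
  A via A→B: +{b}
  S: {a,b,c}  A: {a,b,c}  B: {a,b,c}  C: {a,b,c}
[4] (stable)
  S: {a,b,c}  A: {a,b,c}  B: {a,b,c}  C: {a,b,c}

Compute FOLLOW by fixpoint:
seed FOLLOW(S) with $
round 1:
  S→A B: FOLLOW(A) ⊇ FIRST(B) = {a,b,c}; new: +{a,b,c}
  S→A B: FOLLOW(B) ⊇ FOLLOW(S) ⊇ {$}; new: +{$}
  FOLLOW[S]={$}  FOLLOW[A]={a,b,c}  FOLLOW[B]={$}  FOLLOW[C]={}
round 2:
  A→B: FOLLOW(B) ⊇ FOLLOW(A) ⊇ {a,b,c}; new: +{a,b,c}
  B→C: FOLLOW(C) ⊇ FOLLOW(B) ⊇ {$,a,b,c}; new: +{$,a,b,c}
  C→A: FOLLOW(A) ⊇ FOLLOW(C) ⊇ {$,a,b,c}; new: +{$}
  FOLLOW[S]={$}  FOLLOW[A]={$,a,b,c}  FOLLOW[B]={$,a,b,c}  FOLLOW[C]={$,a,b,c}
round 3: done
  FOLLOW[S]={$}  FOLLOW[A]={$,a,b,c}  FOLLOW[B]={$,a,b,c}  FOLLOW[C]={$,a,b,c}

FOLLOW(A) = ["$", "a", "b", "c"]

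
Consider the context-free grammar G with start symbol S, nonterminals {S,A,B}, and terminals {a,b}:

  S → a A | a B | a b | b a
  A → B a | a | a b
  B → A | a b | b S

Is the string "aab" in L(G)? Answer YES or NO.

Convert to CNF:
  S -> T0 A | T0 B | T0 T1 | T1 T0
  A -> B T0 | T0 T1 | a
  B -> B T0 | T0 T1 | T1 S | a
  T0 -> a
  T1 -> b

CYK fill:
  cell(0,0) a: {A,B,T0}  orig:{A,B}
  cell(1,1) a: {A,B,T0}  orig:{A,B}
  cell(2,2) b: {T1}  orig:{}
  cell(0,1) aa: {A,B,S}
  cell(1,2) ab: {A,B,S}
  cell(0,2) aab: {S}

S ∈ T[0,2] ⇒ YES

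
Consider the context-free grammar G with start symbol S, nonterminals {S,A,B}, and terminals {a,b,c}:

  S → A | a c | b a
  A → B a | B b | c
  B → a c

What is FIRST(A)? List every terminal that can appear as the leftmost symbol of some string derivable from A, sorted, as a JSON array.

FIRST sets, iterate to fixpoint:
pass 1:
  A via A→c: +{c}
  B via B→a c: +{a}
  S via S→A: +{c}
  S via S→a c: +{a}
  S via S→b a: +{b}
  FIRST(S)={a,b,c}  FIRST(A)={c}  FIRST(B)={a}
pass 2:
  A via A→B a: +{a}
  FIRST(S)={a,b,c}  FIRST(A)={a,c}  FIRST(B)={a}
pass 3: — fixpoint
  FIRST(S)={a,b,c}  FIRST(A)={a,c}  FIRST(B)={a}

FIRST(A) = ["a", "c"]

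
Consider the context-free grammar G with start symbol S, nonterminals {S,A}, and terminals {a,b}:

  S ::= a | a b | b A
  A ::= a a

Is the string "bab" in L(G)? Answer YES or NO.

CNF form of G:
  S -> T0 T1 | T1 A | a
  A -> T0 T0
  T0 -> a
  T1 -> b

CYK table (by increasing span):
  T[0,0] 'b' = {T1}  orig:{}
  T[1,1] 'a' = {S,T0}  orig:{S}
  T[2,2] 'b' = {T1}  orig:{}
  T[0,1] 'ba' = ∅
  T[1,2] 'ab' = {S}
  T[0,2] 'bab' = ∅

S ∉ T[0,2] ⇒ NO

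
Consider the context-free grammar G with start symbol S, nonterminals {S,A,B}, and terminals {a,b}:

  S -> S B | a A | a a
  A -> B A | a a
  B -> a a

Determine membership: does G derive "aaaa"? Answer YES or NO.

Convert to CNF:
  S -> S B | T0 A | T0 T0
  A -> B A | T0 T0
  B -> T0 T0
  T0 -> a

Fill CYK table bottom-up:
  cell(0,0) a: {T0}  orig:{}
  cell(1,1) a: {T0}  orig:{}
  cell(2,2) a: {T0}  orig:{}
  cell(3,3) a: {T0}  orig:{}
  cell(0,1) aa: {A,B,S}
  cell(1,2) aa: {A,B,S}
  cell(2,3) aa: {A,B,S}
  cell(0,2) aaa: {S}
  cell(1,3) aaa: {S}
  cell(0,3) aaaa: {A,S}

S ∈ T[0,3] ⇒ YES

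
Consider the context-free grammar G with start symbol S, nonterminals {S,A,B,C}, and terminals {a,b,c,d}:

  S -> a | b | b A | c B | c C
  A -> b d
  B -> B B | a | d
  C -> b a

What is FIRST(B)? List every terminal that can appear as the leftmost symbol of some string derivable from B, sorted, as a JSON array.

Compute FIRST by fixpoint:
pass 1:
  A via A→b d: +{b}
  B via B→a: +{a}
  B via B→d: +{d}
  C via C→b a: +{b}
  S via S→a: +{a}
  S via S→b: +{b}
  S via S→c B: +{c}
  FIRST[S]={a,b,c}  FIRST[A]={b}  FIRST[B]={a,d}  FIRST[C]={b}
pass 2: — fixpoint
  FIRST[S]={a,b,c}  FIRST[A]={b}  FIRST[B]={a,d}  FIRST[C]={b}

FIRST(B) = ["a", "d"]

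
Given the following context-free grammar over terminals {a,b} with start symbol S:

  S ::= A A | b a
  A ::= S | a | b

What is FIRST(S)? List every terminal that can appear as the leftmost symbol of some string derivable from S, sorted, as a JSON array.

FIRST iteration:
round 1:
  A via A→a: +{a}
  A via A→b: +{b}
  S via S→A A: +{a,b}
  S: {a,b}  A: {a,b}
round 2: done
  S: {a,b}  A: {a,b}

FIRST(S) = ["a", "b"]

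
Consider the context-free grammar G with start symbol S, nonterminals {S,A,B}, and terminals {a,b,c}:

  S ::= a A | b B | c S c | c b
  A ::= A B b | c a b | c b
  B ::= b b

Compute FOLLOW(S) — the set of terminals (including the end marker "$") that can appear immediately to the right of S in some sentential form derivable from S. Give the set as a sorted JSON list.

Compute FIRST by fixpoint:
[1]
  A via A→c a b: +{c}
  B via B→b b: +{b}
  S via S→a A: +{a}
  S via S→b B: +{b}
  S via S→c S c: +{c}
  S: {a,b,c}  A: {c}  B: {b}
[2] done
  S: {a,b,c}  A: {c}  B: {b}

Compute FOLLOW by fixpoint:
FOLLOW(S) := {$}
[1]
  A→A B b: FOLLOW(A) ⊇ FIRST(B) = {b}; new: +{b}
  A→A B b: FOLLOW(B) ⊇ FIRST(b) = {b}; new: +{b}
  S→a A: FOLLOW(A) ⊇ FOLLOW(S) ⊇ {$}; new: +{$}
  S→b B: FOLLOW(B) ⊇ FOLLOW(S) ⊇ {$}; new: +{$}
  S→c S c: FOLLOW(S) ⊇ FIRST(c) = {c}; new: +{c}
  FOLLOW[S]={$,c}  FOLLOW[A]={$,b}  FOLLOW[B]={$,b}
[2]
  S→a A: FOLLOW(A) ⊇ FOLLOW(S) ⊇ {$,c}; new: +{c}
  S→b B: FOLLOW(B) ⊇ FOLLOW(S) ⊇ {$,c}; new: +{c}
  FOLLOW[S]={$,c}  FOLLOW[A]={$,b,c}  FOLLOW[B]={$,b,c}
[3] done
  FOLLOW[S]={$,c}  FOLLOW[A]={$,b,c}  FOLLOW[B]={$,b,c}

FOLLOW(S) = ["$", "c"]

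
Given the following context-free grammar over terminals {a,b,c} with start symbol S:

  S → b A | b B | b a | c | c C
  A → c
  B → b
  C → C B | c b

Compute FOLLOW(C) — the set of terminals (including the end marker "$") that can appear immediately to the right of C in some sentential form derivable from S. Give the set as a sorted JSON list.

Compute FIRST by fixpoint:
[1]
  A via A→c: +{c}
  B via B→b: +{b}
  C via C→c b: +{c}
  S via S→b A: +{b}
  S via S→c: +{c}
  FIRST[S]={b,c}  FIRST[A]={c}  FIRST[B]={b}  FIRST[C]={c}
[2] (no change)
  FIRST[S]={b,c}  FIRST[A]={c}  FIRST[B]={b}  FIRST[C]={c}

Compute FOLLOW by fixpoint:
initialize: $ ∈ FOLLOW(S)
pass 1:
  C→C B: FOLLOW(C) ⊇ FIRST(B) = {b}; new: +{b}
  C→C B: FOLLOW(B) ⊇ FOLLOW(C) ⊇ {b}; new: +{b}
  S→b A: FOLLOW(A) ⊇ FOLLOW(S) ⊇ {$}; new: +{$}
  S→b B: FOLLOW(B) ⊇ FOLLOW(S) ⊇ {$}; new: +{$}
  S→c C: FOLLOW(C) ⊇ FOLLOW(S) ⊇ {$}; new: +{$}
  S: {$}  A: {$}  B: {$,b}  C: {$,b}
pass 2: — fixpoint
  S: {$}  A: {$}  B: {$,b}  C: {$,b}

FOLLOW(C) = ["$", "b"]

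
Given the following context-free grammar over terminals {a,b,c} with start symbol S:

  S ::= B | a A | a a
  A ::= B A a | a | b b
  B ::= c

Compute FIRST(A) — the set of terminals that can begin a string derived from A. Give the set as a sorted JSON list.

FIRST iteration:
iter 1:
  A via A→a: +{a}
  A via A→b b: +{b}
  B via B→c: +{c}
  S via S→B: +{c}
  S via S→a A: +{a}
  FIRST[S]={a,c}  FIRST[A]={a,b}  FIRST[B]={c}
iter 2:
  A via A→B A a: +{c}
  FIRST[S]={a,c}  FIRST[A]={a,b,c}  FIRST[B]={c}
iter 3: — fixpoint
  FIRST[S]={a,c}  FIRST[A]={a,b,c}  FIRST[B]={c}

FIRST(A) = ["a", "b", "c"]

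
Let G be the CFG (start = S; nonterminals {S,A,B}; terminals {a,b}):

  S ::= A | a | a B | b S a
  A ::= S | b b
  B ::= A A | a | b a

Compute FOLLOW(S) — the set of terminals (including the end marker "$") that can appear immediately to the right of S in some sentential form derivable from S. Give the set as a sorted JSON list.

FIRST sets, iterate to fixpoint:
pass 1:
  A via A→b b: +{b}
  B via B→A A: +{b}
  B via B→a: +{a}
  S via S→A: +{b}
  S via S→a: +{a}
  S: {a,b}  A: {b}  B: {a,b}
pass 2:
  A via A→S: +{a}
  S: {a,b}  A: {a,b}  B: {a,b}
pass 3: done
  S: {a,b}  A: {a,b}  B: {a,b}

FOLLOW iteration:
seed FOLLOW(S) with $
iter 1:
  B→A A: FOLLOW(A) ⊇ FIRST(A) = {a,b}; new: +{a,b}
  S→A: FOLLOW(A) ⊇ FOLLOW(S) ⊇ {$}; new: +{$}
  S→a B: FOLLOW(B) ⊇ FOLLOW(S) ⊇ {$}; new: +{$}
  S→b S a: FOLLOW(S) ⊇ FIRST(a) = {a}; new: +{a}
  FOLLOW[S]={$,a}  FOLLOW[A]={$,a,b}  FOLLOW[B]={$}
iter 2:
  A→S: FOLLOW(S) ⊇ FOLLOW(A) ⊇ {$,a,b}; new: +{b}
  S→a B: FOLLOW(B) ⊇ FOLLOW(S) ⊇ {$,a,b}; new: +{a,b}
  FOLLOW[S]={$,a,b}  FOLLOW[A]={$,a,b}  FOLLOW[B]={$,a,b}
iter 3: (no change)
  FOLLOW[S]={$,a,b}  FOLLOW[A]={$,a,b}  FOLLOW[B]={$,a,b}

FOLLOW(S) = ["$", "a", "b"]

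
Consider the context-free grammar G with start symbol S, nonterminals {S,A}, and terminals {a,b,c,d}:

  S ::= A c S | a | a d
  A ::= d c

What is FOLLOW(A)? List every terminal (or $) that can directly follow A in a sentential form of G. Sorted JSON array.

Compute FIRST by fixpoint:
iter 1:
  A via A→d c: +{d}
  S via S→A c S: +{d}
  S via S→a: +{a}
  S: {a,d}  A: {d}
iter 2: done
  S: {a,d}  A: {d}

FOLLOW sets:
seed FOLLOW(S) with $
pass 1:
  S→A c S: FOLLOW(A) ⊇ FIRST(c) = {c}; new: +{c}
  FOLLOW[S]={$}  FOLLOW[A]={c}
pass 2: — fixpoint
  FOLLOW[S]={$}  FOLLOW[A]={c}

FOLLOW(A) = ["c"]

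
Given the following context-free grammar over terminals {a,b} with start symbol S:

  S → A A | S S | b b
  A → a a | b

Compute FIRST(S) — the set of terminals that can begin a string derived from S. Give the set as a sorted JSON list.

FIRST iteration:
iter 1:
  A via A→a a: +{a}
  A via A→b: +{b}
  S via S→A A: +{a,b}
  S: {a,b}  A: {a,b}
iter 2: — fixpoint
  S: {a,b}  A: {a,b}

FIRST(S) = ["a", "b"]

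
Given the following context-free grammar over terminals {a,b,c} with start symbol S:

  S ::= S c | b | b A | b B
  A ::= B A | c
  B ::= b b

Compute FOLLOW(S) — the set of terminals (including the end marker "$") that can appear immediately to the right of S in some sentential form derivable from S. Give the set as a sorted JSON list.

FIRST iteration:
pass 1:
  A via A→c: +{c}
  B via B→b b: +{b}
  S via S→b: +{b}
  FIRST(S)={b}  FIRST(A)={c}  FIRST(B)={b}
pass 2:
  A via A→B A: +{b}
  FIRST(S)={b}  FIRST(A)={b,c}  FIRST(B)={b}
pass 3: (stable)
  FIRST(S)={b}  FIRST(A)={b,c}  FIRST(B)={b}

Compute FOLLOW by fixpoint:
initialize: $ ∈ FOLLOW(S)
[1]
  A→B A: FOLLOW(B) ⊇ FIRST(A) = {b,c}; new: +{b,c}
  S→S c: FOLLOW(S) ⊇ FIRST(c) = {c}; new: +{c}
  S→b A: FOLLOW(A) ⊇ FOLLOW(S) ⊇ {$,c}; new: +{$,c}
  S→b B: FOLLOW(B) ⊇ FOLLOW(S) ⊇ {$,c}; new: +{$}
  FOLLOW[S]={$,c}  FOLLOW[A]={$,c}  FOLLOW[B]={$,b,c}
[2] done
  FOLLOW[S]={$,c}  FOLLOW[A]={$,c}  FOLLOW[B]={$,b,c}

FOLLOW(S) = ["$", "c"]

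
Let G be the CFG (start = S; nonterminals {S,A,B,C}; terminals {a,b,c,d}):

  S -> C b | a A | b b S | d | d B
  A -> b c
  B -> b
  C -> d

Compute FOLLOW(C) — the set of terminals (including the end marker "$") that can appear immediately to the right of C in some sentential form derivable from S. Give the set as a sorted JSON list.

Compute FIRST by fixpoint:
round 1:
  A via A→b c: +{b}
  B via B→b: +{b}
  C via C→d: +{d}
  S via S→C b: +{d}
  S via S→a A: +{a}
  S via S→b b S: +{b}
  FIRST(S)={a,b,d}  FIRST(A)={b}  FIRST(B)={b}  FIRST(C)={d}
round 2: done
  FIRST(S)={a,b,d}  FIRST(A)={b}  FIRST(B)={b}  FIRST(C)={d}

Compute FOLLOW by fixpoint:
initialize: $ ∈ FOLLOW(S)
iter 1:
  S→C b: FOLLOW(C) ⊇ FIRST(b) = {b}; new: +{b}
  S→a A: FOLLOW(A) ⊇ FOLLOW(S) ⊇ {$}; new: +{$}
  S→d B: FOLLOW(B) ⊇ FOLLOW(S) ⊇ {$}; new: +{$}
  FOLLOW[S]={$}  FOLLOW[A]={$}  FOLLOW[B]={$}  FOLLOW[C]={b}
iter 2: — fixpoint
  FOLLOW[S]={$}  FOLLOW[A]={$}  FOLLOW[B]={$}  FOLLOW[C]={b}

FOLLOW(C) = ["b"]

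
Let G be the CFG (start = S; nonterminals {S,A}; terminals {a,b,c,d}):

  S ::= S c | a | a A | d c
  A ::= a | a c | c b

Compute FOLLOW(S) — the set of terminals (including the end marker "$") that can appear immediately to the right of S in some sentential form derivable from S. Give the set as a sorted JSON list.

Compute FIRST by fixpoint:
pass 1:
  A via A→a: +{a}
  A via A→c b: +{c}
  S via S→a: +{a}
  S via S→d c: +{d}
  FIRST[S]={a,d}  FIRST[A]={a,c}
pass 2: (no change)
  FIRST[S]={a,d}  FIRST[A]={a,c}

FOLLOW sets:
FOLLOW(S) := {$}
pass 1:
  S→S c: FOLLOW(S) ⊇ FIRST(c) = {c}; new: +{c}
  S→a A: FOLLOW(A) ⊇ FOLLOW(S) ⊇ {$,c}; new: +{$,c}
  FOLLOW(S)={$,c}  FOLLOW(A)={$,c}
pass 2: — fixpoint
  FOLLOW(S)={$,c}  FOLLOW(A)={$,c}

FOLLOW(S) = ["$", "c"]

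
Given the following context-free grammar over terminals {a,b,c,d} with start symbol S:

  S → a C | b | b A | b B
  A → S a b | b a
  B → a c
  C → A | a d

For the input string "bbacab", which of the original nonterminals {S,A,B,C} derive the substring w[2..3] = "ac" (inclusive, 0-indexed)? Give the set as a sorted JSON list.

CNF form of G:
  S -> T0 C | T1 A | T1 B | b
  A -> S X4 | T1 T0
  B -> T0 T2
  C -> S X5 | T0 T3 | T1 T0
  T0 -> a
  T1 -> b
  T2 -> c
  T3 -> d
  X4 -> T0 T1
  X5 -> T0 T1

Fill CYK table bottom-up — only the sub-triangle for w[2..3]:
  T[2,2] 'a' = {T0}  orig:{}
  T[3,3] 'c' = {T2}  orig:{}
  T[2,3] 'ac' = {B}

Original NTs in T[2,3] deriving "ac": ["B"]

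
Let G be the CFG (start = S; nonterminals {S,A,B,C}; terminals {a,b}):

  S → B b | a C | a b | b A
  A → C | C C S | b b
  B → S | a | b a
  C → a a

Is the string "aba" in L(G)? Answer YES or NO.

Convert to CNF:
  S -> B T1 | T0 C | T0 T1 | T1 A
  A -> C X2 | T0 T0 | T1 T1
  B -> B T1 | T0 C | T0 T1 | T1 A | T1 T0 | a
  C -> T0 T0
  T0 -> a
  T1 -> b
  X2 -> C S

CYK table (by increasing span):
  cell(0,0) a: {B,T0}  orig:{B}
  cell(1,1) b: {T1}  orig:{}
  cell(2,2) a: {B,T0}  orig:{B}
  cell(0,1) ab: {B,S}
  cell(1,2) ba: {B}
  cell(0,2) aba: ∅

S ∉ T[0,2] ⇒ NO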